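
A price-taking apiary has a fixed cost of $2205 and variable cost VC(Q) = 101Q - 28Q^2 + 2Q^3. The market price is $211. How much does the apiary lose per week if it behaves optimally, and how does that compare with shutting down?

Profit = -$269 at Q = 11

AVC = 101 - 28Q + 2Q^2; min AVC = $3 at Q = 7. Since P = $211 ≥ min AVC, the firm produces.
With MC = 101 - 56Q + 6Q^2, P = MC on the upward-sloping part at Q* = 11.
TR = 211·11 = 2321. TC = 2205 + 385 = 2590. Profit = 2321 − 2590 = -$269.
That loss of $269 beats the $2205 the firm would lose by shutting down; producing recovers $1936 of fixed cost.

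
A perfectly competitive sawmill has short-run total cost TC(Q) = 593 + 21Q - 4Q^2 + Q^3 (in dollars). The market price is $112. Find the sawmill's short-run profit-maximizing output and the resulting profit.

Profit = -$103 at Q = 7

AVC = 21 - 4Q + Q^2 has its minimum $17 at Q = 2; price $112 clears that bar, so the firm operates.
With MC = 21 - 8Q + 3Q^2, P = MC on the upward-sloping part at Q* = 7.
TR = 112·7 = 784. TC = 593 + 294 = 887. Profit = 784 − 887 = -$103.
That loss of $103 beats the $593 the firm would lose by shutting down; producing recovers $490 of fixed cost.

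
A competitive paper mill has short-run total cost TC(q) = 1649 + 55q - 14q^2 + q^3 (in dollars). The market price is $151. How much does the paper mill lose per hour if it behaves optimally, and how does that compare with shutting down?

Profit = -$209 at q = 12

AVC = 55 - 14q + q^2 has its minimum $6 at q = 7; price $151 clears that bar, so the firm operates.
With MC = 55 - 28q + 3q^2, P = MC on the upward-sloping part at q* = 12.
TR = 151·12 = 1812. TC = 1649 + 372 = 2021. Profit = 1812 − 2021 = -$209.
By producing, the firm covers all variable cost plus $1440 of fixed cost; shutting down would lose the full $1649.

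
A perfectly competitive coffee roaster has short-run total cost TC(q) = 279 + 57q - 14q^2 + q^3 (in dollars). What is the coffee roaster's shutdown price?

The shutdown price is the minimum of AVC. VC = 57q - 14q^2 + q^3, so AVC = 57 - 14q + q^2.
At the minimum of AVC, MC = AVC. MC = 57 - 28q + 3q^2; setting MC = AVC gives 2q^2 - 14q = 0, so q = 7. min AVC = 8.
So the shutdown price is $8.

$8 per unit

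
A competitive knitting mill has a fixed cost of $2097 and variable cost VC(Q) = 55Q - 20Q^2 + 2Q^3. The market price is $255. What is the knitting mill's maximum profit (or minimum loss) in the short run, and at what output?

AVC = 55 - 20Q + 2Q^2; min AVC = $5 at Q = 5. Since P = $255 ≥ min AVC, the firm produces.
MC = 55 - 40Q + 6Q^2. Setting P = MC and taking the root on the rising branch gives Q* = 10.
TR = 255·10 = 2550. TC = 2097 + 550 = 2647. Profit = 2550 − 2647 = -$97.
By producing, the firm covers all variable cost plus $2000 of fixed cost; shutting down would lose the full $2097.

Profit = -$97 at Q = 10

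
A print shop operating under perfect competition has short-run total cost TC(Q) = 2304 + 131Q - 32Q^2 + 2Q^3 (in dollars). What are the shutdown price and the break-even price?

Shutdown price = $3; break-even price = $227

Shutdown price = min AVC. AVC = 131 - 32Q + 2Q^2, with vertex at Q = 8 and minimum $3.
ATC = 2304/Q + 131 - 32Q + 2Q^2. Setting dATC/dQ = −2304/Q^2 − 32 + 4Q = 0 gives Q = 12 (since 4·12^3 − 32·12^2 = 2304).
min ATC = 2304/12 + 131 − 32·12 + 2·12^2 = $227. That is the break-even price.
Between these two prices the firm operates at a loss; above $227 it earns a profit.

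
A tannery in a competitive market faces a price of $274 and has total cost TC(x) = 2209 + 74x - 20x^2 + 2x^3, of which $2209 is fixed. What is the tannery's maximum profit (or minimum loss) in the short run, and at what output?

Profit = -$209 at x = 10

AVC = 74 - 20x + 2x^2; min AVC = $24 at x = 5. Since P = $274 ≥ min AVC, the firm produces.
With MC = 74 - 40x + 6x^2, P = MC on the upward-sloping part at x* = 10.
TR = 274·10 = 2740. TC = 2209 + 740 = 2949. Profit = 2740 − 2949 = -$209.
Shutting down would mean losing the fixed cost of $2209, so operating at a loss of $209 is better by $2000.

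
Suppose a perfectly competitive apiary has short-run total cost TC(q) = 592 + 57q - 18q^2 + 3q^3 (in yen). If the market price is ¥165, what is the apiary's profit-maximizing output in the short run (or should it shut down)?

Variable cost is VC = 57q - 18q^2 + 3q^3, so AVC = VC/q = 57 - 18q + 3q^2 and MC = dTC/dq = 57 - 36q + 9q^2.
AVC hits its minimum where MC = AVC, at q = 3, giving min AVC = 57 - 18·3 + 3·3^2 = ¥30.
Because ¥165 ≥ ¥30, revenue can cover variable cost; the firm operates.
Solving P = MC: -108 - 36q + 9q^2 = 0 ⇒ q = -2 or 6. On the upward-sloping branch, q* = 6.
Check: AVC at q = 6 is ¥57 ≤ P, so revenue covers variable cost.
Profit = P·q − TC = 165·6 − 934 = ¥56.

Produce at q = 6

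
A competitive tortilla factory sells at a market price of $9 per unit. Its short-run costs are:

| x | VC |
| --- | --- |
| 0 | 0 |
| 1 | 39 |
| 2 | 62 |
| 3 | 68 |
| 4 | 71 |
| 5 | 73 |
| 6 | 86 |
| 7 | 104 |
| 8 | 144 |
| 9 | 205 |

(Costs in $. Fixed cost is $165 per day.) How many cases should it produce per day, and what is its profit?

x = 0 (shut down); profit = -$165

Profit at each row (π = 9x − TC): x=0: -165; x=1: -195; x=2: -209; x=3: -206; x=4: -200; x=5: -193; x=6: -197; x=7: -206; x=8: -237; x=9: -289.
Profit is highest at x = 0. Equivalently, the lowest AVC in the table is 86/6 ≈ $14.33 at x = 6, and P = $9 falls below it — price never covers variable cost, so the firm shuts down and loses only its fixed cost.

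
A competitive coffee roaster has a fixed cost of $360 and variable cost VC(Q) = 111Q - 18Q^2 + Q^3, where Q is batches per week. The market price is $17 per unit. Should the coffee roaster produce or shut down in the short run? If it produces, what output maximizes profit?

Shut down

Variable cost is VC = 111Q - 18Q^2 + Q^3, so AVC = VC/Q = 111 - 18Q + Q^2 and MC = dTC/dQ = 111 - 36Q + 3Q^2.
AVC hits its minimum where MC = AVC, at Q = 9, giving min AVC = 111 - 18·9 + 9^2 = $30.
With P < min AVC ($17 < $30), every unit sold adds to the loss.
The firm minimizes its loss by shutting down and losing only its fixed cost of $360.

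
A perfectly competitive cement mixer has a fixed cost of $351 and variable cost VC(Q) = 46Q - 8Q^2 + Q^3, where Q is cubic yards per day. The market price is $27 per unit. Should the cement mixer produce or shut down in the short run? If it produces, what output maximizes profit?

From TC, MC = TC'(Q) = 46 - 16Q + 3Q^2 and AVC = VC/Q = 46 - 8Q + Q^2.
The AVC parabola has its vertex at Q = 8/2 = 4, where AVC = 46 - 8·4 + 4^2 = $30.
With P < min AVC ($27 < $30), every unit sold adds to the loss.
Best response: produce nothing and absorb the $351 fixed cost.

Shut down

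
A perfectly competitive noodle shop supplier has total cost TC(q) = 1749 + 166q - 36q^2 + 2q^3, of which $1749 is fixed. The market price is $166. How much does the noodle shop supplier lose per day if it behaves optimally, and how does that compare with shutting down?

AVC = 166 - 36q + 2q^2 has its minimum $4 at q = 9; price $166 clears that bar, so the firm operates.
MC = 166 - 72q + 6q^2. Setting P = MC and taking the root on the rising branch gives q* = 12.
TR = 166·12 = 1992. TC = 1749 + 264 = 2013. Profit = 1992 − 2013 = -$21.
By producing, the firm covers all variable cost plus $1728 of fixed cost; shutting down would lose the full $1749.

Profit = -$21 at q = 12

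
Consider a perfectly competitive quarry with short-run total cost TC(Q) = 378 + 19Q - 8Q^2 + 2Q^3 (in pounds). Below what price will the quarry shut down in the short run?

Short-run supply begins at min AVC. From VC = 19Q - 8Q^2 + 2Q^3, AVC = 19 - 8Q + 2Q^2.
At the minimum of AVC, MC = AVC. MC = 19 - 16Q + 6Q^2; setting MC = AVC gives 4Q^2 - 8Q = 0, so Q = 2. min AVC = 11.
The firm shuts down for any P below £11.

£11 per unit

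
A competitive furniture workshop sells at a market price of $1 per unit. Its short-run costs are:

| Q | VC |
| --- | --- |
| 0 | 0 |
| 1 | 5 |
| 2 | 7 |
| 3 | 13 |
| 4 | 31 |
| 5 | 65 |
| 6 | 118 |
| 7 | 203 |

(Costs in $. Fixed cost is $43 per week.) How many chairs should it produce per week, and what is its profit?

Q = 0 (shut down); profit = -$43

Compute π = P·Q − TC at each output: Q=0: -43; Q=1: -47; Q=2: -48; Q=3: -53; Q=4: -70; Q=5: -103; Q=6: -155; Q=7: -239.
Profit is highest at Q = 0. Equivalently, the lowest AVC in the table is 7/2 ≈ $3.50 at Q = 2, and P = $1 falls below it — price never covers variable cost, so the firm shuts down and loses only its fixed cost.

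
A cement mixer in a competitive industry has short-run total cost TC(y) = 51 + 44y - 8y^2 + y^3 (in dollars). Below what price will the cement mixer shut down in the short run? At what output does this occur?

Short-run supply begins at min AVC. From VC = 44y - 8y^2 + y^3, AVC = 44 - 8y + y^2.
dAVC/dy = -8 + 2y = 0 gives y = 4. min AVC = 44 - 8·4 + 4^2 = 28.
The firm shuts down for any P below $28.

$28 per unit, at y = 4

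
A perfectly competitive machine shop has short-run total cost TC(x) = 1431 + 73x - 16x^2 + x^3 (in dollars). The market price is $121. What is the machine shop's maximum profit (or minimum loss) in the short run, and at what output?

AVC = 73 - 16x + x^2 has its minimum $9 at x = 8; price $121 clears that bar, so the firm operates.
With MC = 73 - 32x + 3x^2, P = MC on the upward-sloping part at x* = 12.
TR = 121·12 = 1452. TC = 1431 + 300 = 1731. Profit = 1452 − 1731 = -$279.
Shutting down would mean losing the fixed cost of $1431, so operating at a loss of $279 is better by $1152.

Profit = -$279 at x = 12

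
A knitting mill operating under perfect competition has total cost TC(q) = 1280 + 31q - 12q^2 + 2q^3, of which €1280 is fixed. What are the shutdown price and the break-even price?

Shutdown price = €13; break-even price = €223

AVC = 31 - 12q + 2q^2; minimized at q = 3, giving min AVC = €13. That is the shutdown price.
ATC = 1280/q + 31 - 12q + 2q^2. Setting dATC/dq = −1280/q^2 − 12 + 4q = 0 gives q = 8 (since 4·8^3 − 12·8^2 = 1280).
min ATC = 1280/8 + 31 − 12·8 + 2·8^2 = €223. That is the break-even price.
Between these two prices the firm operates at a loss; above €223 it earns a profit.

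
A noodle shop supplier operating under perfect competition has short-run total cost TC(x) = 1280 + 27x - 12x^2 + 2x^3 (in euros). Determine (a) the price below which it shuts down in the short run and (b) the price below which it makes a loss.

Shutdown price = €9; break-even price = €219

AVC = 27 - 12x + 2x^2; minimized at x = 3, giving min AVC = €9. That is the shutdown price.
ATC = 1280/x + 27 - 12x + 2x^2. Setting dATC/dx = −1280/x^2 − 12 + 4x = 0 gives x = 8 (since 4·8^3 − 12·8^2 = 1280).
min ATC = 1280/8 + 27 − 12·8 + 2·8^2 = €219. That is the break-even price.
For €9 ≤ P < €219 the firm produces at a loss; below €9 it shuts down.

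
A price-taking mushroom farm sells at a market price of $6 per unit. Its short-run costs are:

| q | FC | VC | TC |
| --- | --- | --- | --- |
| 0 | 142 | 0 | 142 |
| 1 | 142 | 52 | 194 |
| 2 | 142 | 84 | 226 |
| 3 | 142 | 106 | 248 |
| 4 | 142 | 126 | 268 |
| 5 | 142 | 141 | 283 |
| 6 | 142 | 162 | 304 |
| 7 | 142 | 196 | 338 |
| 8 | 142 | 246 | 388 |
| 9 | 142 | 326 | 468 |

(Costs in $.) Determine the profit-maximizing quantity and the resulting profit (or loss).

q = 0 (shut down); profit = -$142

Tabulate TR − TC: q=0: -142; q=1: -188; q=2: -214; q=3: -230; q=4: -244; q=5: -253; q=6: -268; q=7: -296; q=8: -340; q=9: -414.
Profit is highest at q = 0. Equivalently, the lowest AVC in the table is 162/6 ≈ $27 at q = 6, and P = $6 falls below it — price never covers variable cost, so the firm shuts down and loses only its fixed cost.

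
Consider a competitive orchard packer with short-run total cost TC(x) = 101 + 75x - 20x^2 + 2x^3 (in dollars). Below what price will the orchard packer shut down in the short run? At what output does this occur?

Short-run supply begins at min AVC. From VC = 75x - 20x^2 + 2x^3, AVC = 75 - 20x + 2x^2.
At the minimum of AVC, MC = AVC. MC = 75 - 40x + 6x^2; setting MC = AVC gives 4x^2 - 20x = 0, so x = 5. min AVC = 25.
So the shutdown price is $25.

$25 per unit, at x = 5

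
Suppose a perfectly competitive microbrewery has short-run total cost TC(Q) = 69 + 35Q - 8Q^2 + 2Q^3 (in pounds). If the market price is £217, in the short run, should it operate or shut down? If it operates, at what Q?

Produce at Q = 7

From TC, MC = TC'(Q) = 35 - 16Q + 6Q^2 and AVC = VC/Q = 35 - 8Q + 2Q^2.
AVC hits its minimum where MC = AVC, at Q = 2, giving min AVC = 35 - 8·2 + 2·2^2 = £27.
Because £217 ≥ £27, revenue can cover variable cost; the firm operates.
P = MC gives -182 - 16Q + 6Q^2 = 0, with roots -13/3 and 7. Take the larger (rising MC): Q* = 7.
Check: AVC at Q = 7 is £77 ≤ P, so revenue covers variable cost.
Profit = P·Q − TC = 217·7 − 608 = £911.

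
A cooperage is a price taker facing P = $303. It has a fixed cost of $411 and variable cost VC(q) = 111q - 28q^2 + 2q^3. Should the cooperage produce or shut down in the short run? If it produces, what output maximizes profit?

Variable cost is VC = 111q - 28q^2 + 2q^3, so AVC = VC/q = 111 - 28q + 2q^2 and MC = dTC/dq = 111 - 56q + 6q^2.
AVC hits its minimum where MC = AVC, at q = 7, giving min AVC = 111 - 28·7 + 2·7^2 = $13.
Because $303 ≥ $13, revenue can cover variable cost; the firm operates.
P = MC gives -192 - 56q + 6q^2 = 0, with roots -8/3 and 12. Take the larger (rising MC): q* = 12.
Check: AVC at q = 12 is $63 ≤ P, so revenue covers variable cost.
Profit = P·q − TC = 303·12 − 1167 = $2469.

Produce at q = 12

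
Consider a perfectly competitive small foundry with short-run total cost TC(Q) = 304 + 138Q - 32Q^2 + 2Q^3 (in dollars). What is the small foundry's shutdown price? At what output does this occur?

Short-run supply begins at min AVC. From VC = 138Q - 32Q^2 + 2Q^3, AVC = 138 - 32Q + 2Q^2.
dAVC/dQ = -32 + 4Q = 0 gives Q = 8. min AVC = 138 - 32·8 + 2·8^2 = 10.
For P < $10 the firm produces nothing.

$10 per unit, at Q = 8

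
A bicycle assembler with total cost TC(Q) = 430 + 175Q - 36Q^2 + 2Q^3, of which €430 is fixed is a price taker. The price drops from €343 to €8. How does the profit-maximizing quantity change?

AVC = 175 - 36Q + 2Q^2, minimized at Q = 9 where min AVC = €13. MC = 175 - 72Q + 6Q^2.
At P = €343 ≥ min AVC, set P = MC on the rising branch: Q = 14.
At P = €8 < min AVC = €13, price no longer covers variable cost at any output, so the firm shuts down: Q = 0.

Output falls from 14 to 0 (the firm shuts down)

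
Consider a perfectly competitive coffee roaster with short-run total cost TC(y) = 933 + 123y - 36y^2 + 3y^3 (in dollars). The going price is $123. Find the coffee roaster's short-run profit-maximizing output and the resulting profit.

Profit = -$165 at y = 8

AVC = 123 - 36y + 3y^2 has its minimum $15 at y = 6; price $123 clears that bar, so the firm operates.
With MC = 123 - 72y + 9y^2, P = MC on the upward-sloping part at y* = 8.
TR = 123·8 = 984. TC = 933 + 216 = 1149. Profit = 984 − 1149 = -$165.
Shutting down would mean losing the fixed cost of $933, so operating at a loss of $165 is better by $768.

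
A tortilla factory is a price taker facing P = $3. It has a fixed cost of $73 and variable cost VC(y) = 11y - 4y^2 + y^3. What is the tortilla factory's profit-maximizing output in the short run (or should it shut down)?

Variable cost is VC = 11y - 4y^2 + y^3, so AVC = VC/y = 11 - 4y + y^2 and MC = dTC/dy = 11 - 8y + 3y^2.
AVC is minimized where dAVC/dy = -4 + 2y = 0, at y = 2; min AVC = 11 - 4·2 + 2^2 = $7.
Since P = $3 < min AVC = $7, price fails to cover variable cost at any output.
The firm minimizes its loss by shutting down and losing only its fixed cost of $73.

Shut down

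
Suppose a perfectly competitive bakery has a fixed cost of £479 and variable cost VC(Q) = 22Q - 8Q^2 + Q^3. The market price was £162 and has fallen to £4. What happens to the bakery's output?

Output falls from 10 to 0 (the firm shuts down)

AVC = 22 - 8Q + Q^2, minimized at Q = 4 where min AVC = £6. MC = 22 - 16Q + 3Q^2.
At P = £162 ≥ min AVC, set P = MC on the rising branch: Q = 10.
At P = £4 < min AVC = £6, price no longer covers variable cost at any output, so the firm shuts down: Q = 0.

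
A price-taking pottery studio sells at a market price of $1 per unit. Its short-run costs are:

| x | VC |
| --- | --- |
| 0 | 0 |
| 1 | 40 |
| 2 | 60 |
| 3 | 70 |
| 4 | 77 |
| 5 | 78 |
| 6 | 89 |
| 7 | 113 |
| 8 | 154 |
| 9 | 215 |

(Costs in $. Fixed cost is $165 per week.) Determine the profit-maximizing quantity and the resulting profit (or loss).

Profit at each row (π = 1x − TC): x=0: -165; x=1: -204; x=2: -223; x=3: -232; x=4: -238; x=5: -238; x=6: -248; x=7: -271; x=8: -311; x=9: -371.
Profit is highest at x = 0. Equivalently, the lowest AVC in the table is 89/6 ≈ $14.83 at x = 6, and P = $1 falls below it — price never covers variable cost, so the firm shuts down and loses only its fixed cost.

x = 0 (shut down); profit = -$165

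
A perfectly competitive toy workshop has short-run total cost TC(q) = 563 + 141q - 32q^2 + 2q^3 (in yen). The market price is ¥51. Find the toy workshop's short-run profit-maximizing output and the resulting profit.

AVC = 141 - 32q + 2q^2 has its minimum ¥13 at q = 8; price ¥51 clears that bar, so the firm operates.
MC = 141 - 64q + 6q^2. Setting P = MC and taking the root on the rising branch gives q* = 9.
TR = 51·9 = 459. TC = 563 + 135 = 698. Profit = 459 − 698 = -¥239.
That loss of ¥239 beats the ¥563 the firm would lose by shutting down; producing recovers ¥324 of fixed cost.

Profit = -¥239 at q = 9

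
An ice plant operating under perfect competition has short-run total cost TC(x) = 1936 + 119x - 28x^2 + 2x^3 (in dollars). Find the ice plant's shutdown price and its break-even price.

Shutdown price = $21; break-even price = $229

AVC = 119 - 28x + 2x^2; minimized at x = 7, giving min AVC = $21. That is the shutdown price.
ATC = 1936/x + 119 - 28x + 2x^2. Setting dATC/dx = −1936/x^2 − 28 + 4x = 0 gives x = 11 (since 4·11^3 − 28·11^2 = 1936).
min ATC = 1936/11 + 119 − 28·11 + 2·11^2 = $229. That is the break-even price.
Between these two prices the firm operates at a loss; above $229 it earns a profit.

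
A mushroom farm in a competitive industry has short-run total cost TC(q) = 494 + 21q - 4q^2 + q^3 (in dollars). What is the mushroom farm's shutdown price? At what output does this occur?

$17 per unit, at q = 2

Short-run supply begins at min AVC. From VC = 21q - 4q^2 + q^3, AVC = 21 - 4q + q^2.
At the minimum of AVC, MC = AVC. MC = 21 - 8q + 3q^2; setting MC = AVC gives 2q^2 - 4q = 0, so q = 2. min AVC = 17.
The firm shuts down for any P below $17.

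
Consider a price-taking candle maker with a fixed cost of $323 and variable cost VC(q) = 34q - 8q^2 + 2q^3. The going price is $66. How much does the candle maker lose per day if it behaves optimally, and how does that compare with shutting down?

AVC = 34 - 8q + 2q^2 has its minimum $26 at q = 2; price $66 clears that bar, so the firm operates.
MC = 34 - 16q + 6q^2. Setting P = MC and taking the root on the rising branch gives q* = 4.
TR = 66·4 = 264. TC = 323 + 136 = 459. Profit = 264 − 459 = -$195.
That loss of $195 beats the $323 the firm would lose by shutting down; producing recovers $128 of fixed cost.

Profit = -$195 at q = 4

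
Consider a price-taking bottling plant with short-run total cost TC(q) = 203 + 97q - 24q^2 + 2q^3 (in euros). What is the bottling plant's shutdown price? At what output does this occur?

The firm shuts down when price falls below the minimum of average variable cost. AVC = VC/q = 97 - 24q + 2q^2.
At the minimum of AVC, MC = AVC. MC = 97 - 48q + 6q^2; setting MC = AVC gives 4q^2 - 24q = 0, so q = 6. min AVC = 25.
For P < €25 the firm produces nothing.

€25 per unit, at q = 6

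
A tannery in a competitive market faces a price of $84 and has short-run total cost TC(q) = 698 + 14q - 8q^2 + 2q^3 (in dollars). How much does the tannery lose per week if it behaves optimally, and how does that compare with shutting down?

AVC = 14 - 8q + 2q^2; min AVC = $6 at q = 2. Since P = $84 ≥ min AVC, the firm produces.
MC = 14 - 16q + 6q^2. Setting P = MC and taking the root on the rising branch gives q* = 5.
TR = 84·5 = 420. TC = 698 + 120 = 818. Profit = 420 − 818 = -$398.
By producing, the firm covers all variable cost plus $300 of fixed cost; shutting down would lose the full $698.

Profit = -$398 at q = 5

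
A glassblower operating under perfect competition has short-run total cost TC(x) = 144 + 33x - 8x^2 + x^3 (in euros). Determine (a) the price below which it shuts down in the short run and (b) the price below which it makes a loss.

AVC = 33 - 8x + x^2; minimized at x = 4, giving min AVC = €17. That is the shutdown price.
ATC = 144/x + 33 - 8x + x^2. Setting dATC/dx = −144/x^2 − 8 + 2x = 0 gives x = 6 (since 2·6^3 − 8·6^2 = 144).
min ATC = 144/6 + 33 − 8·6 + 6^2 = €45. That is the break-even price.
For €17 ≤ P < €45 the firm produces at a loss; below €17 it shuts down.

Shutdown price = €17; break-even price = €45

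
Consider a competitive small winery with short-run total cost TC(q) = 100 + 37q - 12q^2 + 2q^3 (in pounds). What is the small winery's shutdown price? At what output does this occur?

Short-run supply begins at min AVC. From VC = 37q - 12q^2 + 2q^3, AVC = 37 - 12q + 2q^2.
At the minimum of AVC, MC = AVC. MC = 37 - 24q + 6q^2; setting MC = AVC gives 4q^2 - 12q = 0, so q = 3. min AVC = 19.
For P < £19 the firm produces nothing.

£19 per unit, at q = 3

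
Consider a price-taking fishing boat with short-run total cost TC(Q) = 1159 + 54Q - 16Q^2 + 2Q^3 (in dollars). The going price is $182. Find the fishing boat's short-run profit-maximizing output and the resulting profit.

AVC = 54 - 16Q + 2Q^2 has its minimum $22 at Q = 4; price $182 clears that bar, so the firm operates.
MC = 54 - 32Q + 6Q^2. Setting P = MC and taking the root on the rising branch gives Q* = 8.
TR = 182·8 = 1456. TC = 1159 + 432 = 1591. Profit = 1456 − 1591 = -$135.
Shutting down would mean losing the fixed cost of $1159, so operating at a loss of $135 is better by $1024.

Profit = -$135 at Q = 8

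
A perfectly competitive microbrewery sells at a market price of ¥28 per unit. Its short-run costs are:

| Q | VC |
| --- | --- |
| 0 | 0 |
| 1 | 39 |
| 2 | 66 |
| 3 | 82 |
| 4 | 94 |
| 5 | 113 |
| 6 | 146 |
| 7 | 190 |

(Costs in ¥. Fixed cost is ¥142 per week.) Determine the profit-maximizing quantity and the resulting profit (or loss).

Q = 5; profit = -¥115

Compute π = P·Q − TC at each output: Q=0: -142; Q=1: -153; Q=2: -152; Q=3: -140; Q=4: -124; Q=5: -115; Q=6: -120; Q=7: -136.
Profit is maximized at Q = 5. AVC there is 113/5 = ¥22.60 ≤ P, so producing beats shutting down (which would give -¥142).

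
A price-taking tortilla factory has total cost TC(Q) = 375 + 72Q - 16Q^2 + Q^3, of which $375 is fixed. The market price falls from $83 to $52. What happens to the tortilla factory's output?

AVC = 72 - 16Q + Q^2, minimized at Q = 8 where min AVC = $8. MC = 72 - 32Q + 3Q^2.
At P = $83 ≥ min AVC, set P = MC on the rising branch: Q = 11.
At P = $52 ≥ min AVC, set P = MC: Q = 10. The firm stays open but cuts output.

Output falls from 11 to 10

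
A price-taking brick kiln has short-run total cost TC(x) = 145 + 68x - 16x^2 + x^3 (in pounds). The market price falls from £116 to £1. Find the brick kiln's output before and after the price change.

MC = 68 - 32x + 3x^2; the shutdown threshold is min AVC = £4 (at x = 8).
With P = £116 above the shutdown price, P = MC gives x = 12.
At P = £1 < min AVC = £4, price no longer covers variable cost at any output, so the firm shuts down: x = 0.

Output falls from 12 to 0 (the firm shuts down)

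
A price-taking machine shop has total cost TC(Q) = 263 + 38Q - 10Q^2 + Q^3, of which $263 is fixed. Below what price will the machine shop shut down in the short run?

The shutdown price is the minimum of AVC. VC = 38Q - 10Q^2 + Q^3, so AVC = 38 - 10Q + Q^2.
dAVC/dQ = -10 + 2Q = 0 gives Q = 5. min AVC = 38 - 10·5 + 5^2 = 13.
The firm shuts down for any P below $13.

$13 per unit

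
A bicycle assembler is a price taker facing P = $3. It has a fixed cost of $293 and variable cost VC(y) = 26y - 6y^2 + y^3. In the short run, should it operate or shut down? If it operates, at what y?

Strip out fixed cost: VC = 26y - 6y^2 + y^3. Then AVC = 26 - 6y + y^2 and MC = 26 - 12y + 3y^2.
AVC hits its minimum where MC = AVC, at y = 3, giving min AVC = 26 - 6·3 + 3^2 = $17.
P = $3 lies below min AVC = $17; no output level covers variable cost.
Best response: produce nothing and absorb the $293 fixed cost.

Shut down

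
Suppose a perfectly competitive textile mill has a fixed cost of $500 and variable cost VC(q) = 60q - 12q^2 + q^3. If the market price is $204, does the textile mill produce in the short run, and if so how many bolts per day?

Produce at q = 12

Variable cost is VC = 60q - 12q^2 + q^3, so AVC = VC/q = 60 - 12q + q^2 and MC = dTC/dq = 60 - 24q + 3q^2.
The AVC parabola has its vertex at q = 12/2 = 6, where AVC = 60 - 12·6 + 6^2 = $24.
Because $204 ≥ $24, revenue can cover variable cost; the firm operates.
Set P = MC: 204 = 60 - 24q + 3q^2 → -144 - 24q + 3q^2 = 0. The roots are q = -4 and q = 12; the profit-maximizing output is on the rising part of MC, so q* = 12.
Check: AVC at q = 12 is $60 ≤ P, so revenue covers variable cost.
Profit = P·q − TC = 204·12 − 1220 = $1228.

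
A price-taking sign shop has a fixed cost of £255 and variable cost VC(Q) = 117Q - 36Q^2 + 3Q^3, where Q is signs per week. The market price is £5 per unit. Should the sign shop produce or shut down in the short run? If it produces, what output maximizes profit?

Shut down

Variable cost is VC = 117Q - 36Q^2 + 3Q^3, so AVC = VC/Q = 117 - 36Q + 3Q^2 and MC = dTC/dQ = 117 - 72Q + 9Q^2.
AVC is minimized where dAVC/dQ = -36 + 6Q = 0, at Q = 6; min AVC = 117 - 36·6 + 3·6^2 = £9.
With P < min AVC (£5 < £9), every unit sold adds to the loss.
The firm minimizes its loss by shutting down and losing only its fixed cost of £255.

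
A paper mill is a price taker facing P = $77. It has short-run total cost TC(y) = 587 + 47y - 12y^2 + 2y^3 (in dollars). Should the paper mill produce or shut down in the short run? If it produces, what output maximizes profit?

Variable cost is VC = 47y - 12y^2 + 2y^3, so AVC = VC/y = 47 - 12y + 2y^2 and MC = dTC/dy = 47 - 24y + 6y^2.
The AVC parabola has its vertex at y = 12/4 = 3, where AVC = 47 - 12·3 + 2·3^2 = $29.
P = $77 exceeds min AVC = $29, so the firm stays open.
Set P = MC: 77 = 47 - 24y + 6y^2 → -30 - 24y + 6y^2 = 0. The roots are y = -1 and y = 5; the profit-maximizing output is on the rising part of MC, so y* = 5.
Check: AVC at y = 5 is $37 ≤ P, so revenue covers variable cost.
Profit = P·y − TC = 77·5 − 772 = -$387, a loss, but smaller than the $587 fixed cost the firm would lose by shutting down.

Produce at y = 5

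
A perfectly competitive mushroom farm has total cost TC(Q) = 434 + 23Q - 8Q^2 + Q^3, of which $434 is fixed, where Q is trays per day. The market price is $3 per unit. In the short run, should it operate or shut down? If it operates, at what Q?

From TC, MC = TC'(Q) = 23 - 16Q + 3Q^2 and AVC = VC/Q = 23 - 8Q + Q^2.
The AVC parabola has its vertex at Q = 8/2 = 4, where AVC = 23 - 8·4 + 4^2 = $7.
With P < min AVC ($3 < $7), every unit sold adds to the loss.
Best response: produce nothing and absorb the $434 fixed cost.

Shut down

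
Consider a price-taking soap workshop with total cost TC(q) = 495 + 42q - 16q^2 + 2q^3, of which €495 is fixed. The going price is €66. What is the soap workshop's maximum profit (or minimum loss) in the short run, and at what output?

AVC = 42 - 16q + 2q^2; min AVC = €10 at q = 4. Since P = €66 ≥ min AVC, the firm produces.
MC = 42 - 32q + 6q^2. Setting P = MC and taking the root on the rising branch gives q* = 6.
TR = 66·6 = 396. TC = 495 + 108 = 603. Profit = 396 − 603 = -€207.
By producing, the firm covers all variable cost plus €288 of fixed cost; shutting down would lose the full €495.

Profit = -€207 at q = 6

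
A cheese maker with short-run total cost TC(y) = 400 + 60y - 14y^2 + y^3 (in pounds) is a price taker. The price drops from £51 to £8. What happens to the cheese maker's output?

AVC = 60 - 14y + y^2, minimized at y = 7 where min AVC = £11. MC = 60 - 28y + 3y^2.
With P = £51 above the shutdown price, P = MC gives y = 9.
At P = £8 < min AVC = £11, price no longer covers variable cost at any output, so the firm shuts down: y = 0.

Output falls from 9 to 0 (the firm shuts down)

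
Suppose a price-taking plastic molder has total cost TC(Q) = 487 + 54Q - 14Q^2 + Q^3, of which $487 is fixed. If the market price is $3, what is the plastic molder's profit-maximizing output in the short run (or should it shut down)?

Shut down

Variable cost is VC = 54Q - 14Q^2 + Q^3, so AVC = VC/Q = 54 - 14Q + Q^2 and MC = dTC/dQ = 54 - 28Q + 3Q^2.
AVC is minimized where dAVC/dQ = -14 + 2Q = 0, at Q = 7; min AVC = 54 - 14·7 + 7^2 = $5.
Since P = $3 < min AVC = $5, price fails to cover variable cost at any output.
Best response: produce nothing and absorb the $487 fixed cost.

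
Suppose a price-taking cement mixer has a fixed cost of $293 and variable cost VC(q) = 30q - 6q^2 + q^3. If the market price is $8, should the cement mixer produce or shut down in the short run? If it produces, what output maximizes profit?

Strip out fixed cost: VC = 30q - 6q^2 + q^3. Then AVC = 30 - 6q + q^2 and MC = 30 - 12q + 3q^2.
AVC is minimized where dAVC/dq = -6 + 2q = 0, at q = 3; min AVC = 30 - 6·3 + 3^2 = $21.
P = $8 lies below min AVC = $21; no output level covers variable cost.
The firm minimizes its loss by shutting down and losing only its fixed cost of $293.

Shut down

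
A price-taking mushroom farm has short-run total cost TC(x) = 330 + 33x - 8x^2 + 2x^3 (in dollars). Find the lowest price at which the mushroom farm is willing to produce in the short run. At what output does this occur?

Short-run supply begins at min AVC. From VC = 33x - 8x^2 + 2x^3, AVC = 33 - 8x + 2x^2.
At the minimum of AVC, MC = AVC. MC = 33 - 16x + 6x^2; setting MC = AVC gives 4x^2 - 8x = 0, so x = 2. min AVC = 25.
So the shutdown price is $25.

$25 per unit, at x = 2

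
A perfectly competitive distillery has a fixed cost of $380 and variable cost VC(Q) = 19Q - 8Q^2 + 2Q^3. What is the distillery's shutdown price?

$11 per unit

The shutdown price is the minimum of AVC. VC = 19Q - 8Q^2 + 2Q^3, so AVC = 19 - 8Q + 2Q^2.
At the minimum of AVC, MC = AVC. MC = 19 - 16Q + 6Q^2; setting MC = AVC gives 4Q^2 - 8Q = 0, so Q = 2. min AVC = 11.
So the shutdown price is $11.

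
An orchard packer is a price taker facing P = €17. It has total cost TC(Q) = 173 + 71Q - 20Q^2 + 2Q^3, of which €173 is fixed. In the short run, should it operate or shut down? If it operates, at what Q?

From TC, MC = TC'(Q) = 71 - 40Q + 6Q^2 and AVC = VC/Q = 71 - 20Q + 2Q^2.
The AVC parabola has its vertex at Q = 20/4 = 5, where AVC = 71 - 20·5 + 2·5^2 = €21.
Since P = €17 < min AVC = €21, price fails to cover variable cost at any output.
The firm minimizes its loss by shutting down and losing only its fixed cost of €173.

Shut down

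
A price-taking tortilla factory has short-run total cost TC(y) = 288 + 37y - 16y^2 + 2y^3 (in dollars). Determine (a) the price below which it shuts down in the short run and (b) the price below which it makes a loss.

Shutdown price = min AVC. AVC = 37 - 16y + 2y^2, with vertex at y = 4 and minimum $5.
ATC = 288/y + 37 - 16y + 2y^2. Setting dATC/dy = −288/y^2 − 16 + 4y = 0 gives y = 6 (since 4·6^3 − 16·6^2 = 288).
min ATC = 288/6 + 37 − 16·6 + 2·6^2 = $61. That is the break-even price.
Between these two prices the firm operates at a loss; above $61 it earns a profit.

Shutdown price = $5; break-even price = $61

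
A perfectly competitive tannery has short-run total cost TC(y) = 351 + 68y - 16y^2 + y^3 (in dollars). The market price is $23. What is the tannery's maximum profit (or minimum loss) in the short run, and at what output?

AVC = 68 - 16y + y^2 has its minimum $4 at y = 8; price $23 clears that bar, so the firm operates.
With MC = 68 - 32y + 3y^2, P = MC on the upward-sloping part at y* = 9.
TR = 23·9 = 207. TC = 351 + 45 = 396. Profit = 207 − 396 = -$189.
By producing, the firm covers all variable cost plus $162 of fixed cost; shutting down would lose the full $351.

Profit = -$189 at y = 9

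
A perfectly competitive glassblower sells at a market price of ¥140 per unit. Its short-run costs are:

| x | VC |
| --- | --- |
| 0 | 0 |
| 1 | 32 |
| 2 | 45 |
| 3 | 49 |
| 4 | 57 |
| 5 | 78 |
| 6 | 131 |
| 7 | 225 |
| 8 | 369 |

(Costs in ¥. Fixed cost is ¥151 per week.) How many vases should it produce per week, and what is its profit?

Tabulate TR − TC: x=0: -151; x=1: -43; x=2: 84; x=3: 220; x=4: 352; x=5: 471; x=6: 558; x=7: 604; x=8: 600.
Profit is maximized at x = 7. AVC there is 225/7 = ¥32.14 ≤ P, so producing beats shutting down (which would give -¥151).

x = 7; profit = ¥604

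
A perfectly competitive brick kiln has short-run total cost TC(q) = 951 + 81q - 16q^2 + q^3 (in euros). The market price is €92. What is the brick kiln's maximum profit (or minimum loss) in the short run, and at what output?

Profit = -€225 at q = 11

AVC = 81 - 16q + q^2 has its minimum €17 at q = 8; price €92 clears that bar, so the firm operates.
MC = 81 - 32q + 3q^2. Setting P = MC and taking the root on the rising branch gives q* = 11.
TR = 92·11 = 1012. TC = 951 + 286 = 1237. Profit = 1012 − 1237 = -€225.
Shutting down would mean losing the fixed cost of €951, so operating at a loss of €225 is better by €726.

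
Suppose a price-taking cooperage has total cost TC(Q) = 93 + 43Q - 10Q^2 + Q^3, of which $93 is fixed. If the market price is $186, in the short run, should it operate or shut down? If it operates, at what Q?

Produce at Q = 11

Strip out fixed cost: VC = 43Q - 10Q^2 + Q^3. Then AVC = 43 - 10Q + Q^2 and MC = 43 - 20Q + 3Q^2.
AVC hits its minimum where MC = AVC, at Q = 5, giving min AVC = 43 - 10·5 + 5^2 = $18.
Since P = $186 ≥ min AVC = $18, price covers variable cost and the firm should produce.
P = MC gives -143 - 20Q + 3Q^2 = 0, with roots -13/3 and 11. Take the larger (rising MC): Q* = 11.
Check: AVC at Q = 11 is $54 ≤ P, so revenue covers variable cost.
Profit = P·Q − TC = 186·11 − 687 = $1359.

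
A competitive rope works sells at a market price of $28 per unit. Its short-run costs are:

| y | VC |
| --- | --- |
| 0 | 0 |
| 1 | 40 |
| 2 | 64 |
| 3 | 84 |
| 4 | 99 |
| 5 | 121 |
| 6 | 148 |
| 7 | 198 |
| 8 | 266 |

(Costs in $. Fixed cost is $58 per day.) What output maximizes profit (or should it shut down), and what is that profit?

Profit at each row (π = 28y − TC): y=0: -58; y=1: -70; y=2: -66; y=3: -58; y=4: -45; y=5: -39; y=6: -38; y=7: -60; y=8: -100.
Profit is maximized at y = 6. AVC there is 148/6 = $24.67 ≤ P, so producing beats shutting down (which would give -$58).

y = 6; profit = -$38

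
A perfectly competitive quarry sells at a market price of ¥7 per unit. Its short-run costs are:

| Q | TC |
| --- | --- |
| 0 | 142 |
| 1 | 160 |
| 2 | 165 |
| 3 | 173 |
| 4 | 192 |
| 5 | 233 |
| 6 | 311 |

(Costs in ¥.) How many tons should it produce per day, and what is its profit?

Compute π = P·Q − TC at each output: Q=0: -142; Q=1: -153; Q=2: -151; Q=3: -152; Q=4: -164; Q=5: -198; Q=6: -269.
Profit is highest at Q = 0. Equivalently, the lowest AVC in the table is 31/3 ≈ ¥10.33 at Q = 3, and P = ¥7 falls below it — price never covers variable cost, so the firm shuts down and loses only its fixed cost.

Q = 0 (shut down); profit = -¥142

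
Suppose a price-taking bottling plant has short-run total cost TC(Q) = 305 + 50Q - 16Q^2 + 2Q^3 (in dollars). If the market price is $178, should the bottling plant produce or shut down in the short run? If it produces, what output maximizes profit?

Variable cost is VC = 50Q - 16Q^2 + 2Q^3, so AVC = VC/Q = 50 - 16Q + 2Q^2 and MC = dTC/dQ = 50 - 32Q + 6Q^2.
AVC is minimized where dAVC/dQ = -16 + 4Q = 0, at Q = 4; min AVC = 50 - 16·4 + 2·4^2 = $18.
P = $178 exceeds min AVC = $18, so the firm stays open.
P = MC gives -128 - 32Q + 6Q^2 = 0, with roots -8/3 and 8. Take the larger (rising MC): Q* = 8.
Check: AVC at Q = 8 is $50 ≤ P, so revenue covers variable cost.
Profit = P·Q − TC = 178·8 − 705 = $719.

Produce at Q = 8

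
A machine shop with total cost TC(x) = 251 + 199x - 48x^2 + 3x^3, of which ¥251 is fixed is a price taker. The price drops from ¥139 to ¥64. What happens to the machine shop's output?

MC = 199 - 96x + 9x^2; the shutdown threshold is min AVC = ¥7 (at x = 8).
With P = ¥139 above the shutdown price, P = MC gives x = 10.
At P = ¥64 ≥ min AVC, set P = MC: x = 9. The firm stays open but cuts output.

Output falls from 10 to 9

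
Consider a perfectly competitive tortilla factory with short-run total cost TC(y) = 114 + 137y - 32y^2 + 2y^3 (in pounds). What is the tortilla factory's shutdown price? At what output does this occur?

The firm shuts down when price falls below the minimum of average variable cost. AVC = VC/y = 137 - 32y + 2y^2.
At the minimum of AVC, MC = AVC. MC = 137 - 64y + 6y^2; setting MC = AVC gives 4y^2 - 32y = 0, so y = 8. min AVC = 9.
The firm shuts down for any P below £9.

£9 per unit, at y = 8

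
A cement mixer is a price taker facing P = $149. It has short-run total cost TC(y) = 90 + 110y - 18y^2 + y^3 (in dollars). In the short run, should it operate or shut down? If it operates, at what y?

From TC, MC = TC'(y) = 110 - 36y + 3y^2 and AVC = VC/y = 110 - 18y + y^2.
AVC hits its minimum where MC = AVC, at y = 9, giving min AVC = 110 - 18·9 + 9^2 = $29.
P = $149 exceeds min AVC = $29, so the firm stays open.
Solving P = MC: -39 - 36y + 3y^2 = 0 ⇒ y = -1 or 13. On the upward-sloping branch, y* = 13.
Check: AVC at y = 13 is $45 ≤ P, so revenue covers variable cost.
Profit = P·y − TC = 149·13 − 675 = $1262.

Produce at y = 13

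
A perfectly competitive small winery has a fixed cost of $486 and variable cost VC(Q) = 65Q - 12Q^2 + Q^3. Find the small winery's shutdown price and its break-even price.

Shutdown price = min AVC. AVC = 65 - 12Q + Q^2, with vertex at Q = 6 and minimum $29.
ATC = 486/Q + 65 - 12Q + Q^2. Setting dATC/dQ = −486/Q^2 − 12 + 2Q = 0 gives Q = 9 (since 2·9^3 − 12·9^2 = 486).
min ATC = 486/9 + 65 − 12·9 + 9^2 = $92. That is the break-even price.
Between these two prices the firm operates at a loss; above $92 it earns a profit.

Shutdown price = $29; break-even price = $92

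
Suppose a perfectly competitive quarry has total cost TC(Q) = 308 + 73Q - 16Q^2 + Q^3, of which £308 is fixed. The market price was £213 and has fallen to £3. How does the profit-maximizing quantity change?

MC = 73 - 32Q + 3Q^2; the shutdown threshold is min AVC = £9 (at Q = 8).
With P = £213 above the shutdown price, P = MC gives Q = 14.
At P = £3 < min AVC = £9, price no longer covers variable cost at any output, so the firm shuts down: Q = 0.

Output falls from 14 to 0 (the firm shuts down)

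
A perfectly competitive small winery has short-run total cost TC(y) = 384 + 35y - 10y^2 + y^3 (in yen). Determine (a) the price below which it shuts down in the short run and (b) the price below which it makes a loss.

AVC = 35 - 10y + y^2; minimized at y = 5, giving min AVC = ¥10. That is the shutdown price.
ATC = 384/y + 35 - 10y + y^2. Setting dATC/dy = −384/y^2 − 10 + 2y = 0 gives y = 8 (since 2·8^3 − 10·8^2 = 384).
min ATC = 384/8 + 35 − 10·8 + 8^2 = ¥67. That is the break-even price.
For ¥10 ≤ P < ¥67 the firm produces at a loss; below ¥10 it shuts down.

Shutdown price = ¥10; break-even price = ¥67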